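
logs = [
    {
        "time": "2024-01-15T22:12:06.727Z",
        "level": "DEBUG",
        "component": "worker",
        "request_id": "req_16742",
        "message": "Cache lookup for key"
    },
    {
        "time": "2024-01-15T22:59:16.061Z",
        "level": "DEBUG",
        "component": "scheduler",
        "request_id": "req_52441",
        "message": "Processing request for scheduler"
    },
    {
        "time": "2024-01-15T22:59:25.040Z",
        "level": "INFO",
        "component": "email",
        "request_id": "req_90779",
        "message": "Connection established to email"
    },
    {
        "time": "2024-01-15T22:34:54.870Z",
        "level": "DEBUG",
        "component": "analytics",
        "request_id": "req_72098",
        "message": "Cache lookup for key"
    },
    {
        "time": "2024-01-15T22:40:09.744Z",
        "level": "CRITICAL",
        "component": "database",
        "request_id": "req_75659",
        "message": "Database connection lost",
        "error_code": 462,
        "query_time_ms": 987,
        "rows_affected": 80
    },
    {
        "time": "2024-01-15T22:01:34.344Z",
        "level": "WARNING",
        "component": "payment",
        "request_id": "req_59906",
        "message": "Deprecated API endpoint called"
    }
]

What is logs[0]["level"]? "DEBUG"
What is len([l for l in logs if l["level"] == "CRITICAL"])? 1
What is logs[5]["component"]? "payment"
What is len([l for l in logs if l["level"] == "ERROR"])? 0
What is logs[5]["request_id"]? "req_59906"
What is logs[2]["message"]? "Connection established to email"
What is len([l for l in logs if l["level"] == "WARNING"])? 1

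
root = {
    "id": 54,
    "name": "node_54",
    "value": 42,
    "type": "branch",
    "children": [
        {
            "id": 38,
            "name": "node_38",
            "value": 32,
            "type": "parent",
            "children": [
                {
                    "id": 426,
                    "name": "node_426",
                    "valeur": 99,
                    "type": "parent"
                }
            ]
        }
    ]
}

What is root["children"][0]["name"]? "node_38"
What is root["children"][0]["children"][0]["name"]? "node_426"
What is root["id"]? 54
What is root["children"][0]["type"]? "parent"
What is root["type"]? "branch"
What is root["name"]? "node_54"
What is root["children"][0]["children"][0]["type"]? "parent"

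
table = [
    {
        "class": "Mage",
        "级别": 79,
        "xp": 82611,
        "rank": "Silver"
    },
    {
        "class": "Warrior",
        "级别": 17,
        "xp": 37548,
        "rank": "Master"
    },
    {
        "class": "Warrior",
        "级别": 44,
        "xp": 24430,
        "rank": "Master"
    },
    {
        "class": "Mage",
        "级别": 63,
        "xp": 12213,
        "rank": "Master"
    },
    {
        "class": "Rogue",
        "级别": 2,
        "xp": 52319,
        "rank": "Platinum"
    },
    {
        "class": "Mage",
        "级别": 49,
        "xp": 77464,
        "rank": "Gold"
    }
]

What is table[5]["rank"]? "Gold"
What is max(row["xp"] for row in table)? 82611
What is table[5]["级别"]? 49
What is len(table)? 6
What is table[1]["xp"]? 37548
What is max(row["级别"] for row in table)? 79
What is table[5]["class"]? "Mage"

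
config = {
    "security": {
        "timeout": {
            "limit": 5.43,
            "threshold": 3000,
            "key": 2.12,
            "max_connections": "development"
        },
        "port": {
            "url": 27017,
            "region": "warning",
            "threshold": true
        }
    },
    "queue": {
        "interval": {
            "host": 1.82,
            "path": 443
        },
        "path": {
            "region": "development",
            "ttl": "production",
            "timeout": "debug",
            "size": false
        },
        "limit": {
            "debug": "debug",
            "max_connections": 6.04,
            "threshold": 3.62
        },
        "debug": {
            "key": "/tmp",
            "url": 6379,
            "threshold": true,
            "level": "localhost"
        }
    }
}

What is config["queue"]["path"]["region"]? "development"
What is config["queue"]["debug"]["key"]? "/tmp"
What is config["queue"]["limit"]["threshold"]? 3.62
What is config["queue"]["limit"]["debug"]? "debug"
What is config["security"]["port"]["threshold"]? True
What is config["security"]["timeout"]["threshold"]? 3000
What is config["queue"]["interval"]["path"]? 443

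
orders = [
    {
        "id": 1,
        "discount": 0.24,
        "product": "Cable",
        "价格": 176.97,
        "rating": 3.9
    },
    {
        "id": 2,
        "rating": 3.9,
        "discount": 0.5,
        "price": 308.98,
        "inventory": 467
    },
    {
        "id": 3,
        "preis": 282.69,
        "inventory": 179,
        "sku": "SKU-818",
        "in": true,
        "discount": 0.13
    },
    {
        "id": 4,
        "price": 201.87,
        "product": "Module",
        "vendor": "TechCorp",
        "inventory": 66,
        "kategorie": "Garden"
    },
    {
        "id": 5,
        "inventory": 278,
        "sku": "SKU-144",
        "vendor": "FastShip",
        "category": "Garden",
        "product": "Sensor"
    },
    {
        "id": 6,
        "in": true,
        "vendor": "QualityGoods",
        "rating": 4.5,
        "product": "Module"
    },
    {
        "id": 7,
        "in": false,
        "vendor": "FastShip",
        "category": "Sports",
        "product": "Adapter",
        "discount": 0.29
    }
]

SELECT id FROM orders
[1, 2, 3, 4, 5, 6, 7]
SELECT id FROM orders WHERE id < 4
[1, 2, 3]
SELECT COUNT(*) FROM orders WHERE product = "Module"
2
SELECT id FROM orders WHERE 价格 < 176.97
[]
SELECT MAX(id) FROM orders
7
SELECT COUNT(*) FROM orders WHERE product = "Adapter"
1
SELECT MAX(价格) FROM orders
176.97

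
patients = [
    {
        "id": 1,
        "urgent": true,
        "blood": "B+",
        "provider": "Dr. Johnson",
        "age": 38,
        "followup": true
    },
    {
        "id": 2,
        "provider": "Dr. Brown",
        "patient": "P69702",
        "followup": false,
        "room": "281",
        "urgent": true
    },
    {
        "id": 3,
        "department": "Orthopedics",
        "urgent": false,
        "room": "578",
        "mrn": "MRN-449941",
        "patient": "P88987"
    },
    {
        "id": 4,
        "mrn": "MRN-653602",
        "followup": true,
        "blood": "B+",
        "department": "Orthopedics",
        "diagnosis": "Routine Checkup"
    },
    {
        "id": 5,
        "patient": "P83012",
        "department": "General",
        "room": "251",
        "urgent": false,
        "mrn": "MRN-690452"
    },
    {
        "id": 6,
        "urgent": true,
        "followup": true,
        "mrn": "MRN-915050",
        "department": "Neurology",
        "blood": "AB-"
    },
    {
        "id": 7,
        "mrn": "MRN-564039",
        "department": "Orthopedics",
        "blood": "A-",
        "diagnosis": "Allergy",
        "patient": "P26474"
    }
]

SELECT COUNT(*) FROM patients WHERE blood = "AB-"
1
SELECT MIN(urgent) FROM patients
False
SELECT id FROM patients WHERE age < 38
[]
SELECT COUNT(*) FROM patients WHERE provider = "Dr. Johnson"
1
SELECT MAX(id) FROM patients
7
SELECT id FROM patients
[1, 2, 3, 4, 5, 6, 7]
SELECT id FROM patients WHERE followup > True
[]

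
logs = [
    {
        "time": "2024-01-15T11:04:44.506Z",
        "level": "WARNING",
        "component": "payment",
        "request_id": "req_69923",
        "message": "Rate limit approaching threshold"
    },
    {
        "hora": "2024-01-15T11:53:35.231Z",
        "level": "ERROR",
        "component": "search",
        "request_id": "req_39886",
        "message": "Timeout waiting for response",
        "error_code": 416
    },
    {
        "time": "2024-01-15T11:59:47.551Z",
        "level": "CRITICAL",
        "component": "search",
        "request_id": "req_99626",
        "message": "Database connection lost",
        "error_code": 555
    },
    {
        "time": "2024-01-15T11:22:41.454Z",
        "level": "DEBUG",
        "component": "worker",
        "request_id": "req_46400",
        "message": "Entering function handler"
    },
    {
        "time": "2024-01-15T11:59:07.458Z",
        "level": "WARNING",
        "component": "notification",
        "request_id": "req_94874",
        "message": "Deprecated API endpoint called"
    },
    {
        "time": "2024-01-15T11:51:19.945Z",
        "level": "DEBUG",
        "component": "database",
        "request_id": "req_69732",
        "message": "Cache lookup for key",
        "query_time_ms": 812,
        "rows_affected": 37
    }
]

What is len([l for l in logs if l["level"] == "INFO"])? 0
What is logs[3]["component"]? "worker"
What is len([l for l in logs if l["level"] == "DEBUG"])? 2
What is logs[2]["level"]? "CRITICAL"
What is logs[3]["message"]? "Entering function handler"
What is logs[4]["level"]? "WARNING"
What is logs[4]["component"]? "notification"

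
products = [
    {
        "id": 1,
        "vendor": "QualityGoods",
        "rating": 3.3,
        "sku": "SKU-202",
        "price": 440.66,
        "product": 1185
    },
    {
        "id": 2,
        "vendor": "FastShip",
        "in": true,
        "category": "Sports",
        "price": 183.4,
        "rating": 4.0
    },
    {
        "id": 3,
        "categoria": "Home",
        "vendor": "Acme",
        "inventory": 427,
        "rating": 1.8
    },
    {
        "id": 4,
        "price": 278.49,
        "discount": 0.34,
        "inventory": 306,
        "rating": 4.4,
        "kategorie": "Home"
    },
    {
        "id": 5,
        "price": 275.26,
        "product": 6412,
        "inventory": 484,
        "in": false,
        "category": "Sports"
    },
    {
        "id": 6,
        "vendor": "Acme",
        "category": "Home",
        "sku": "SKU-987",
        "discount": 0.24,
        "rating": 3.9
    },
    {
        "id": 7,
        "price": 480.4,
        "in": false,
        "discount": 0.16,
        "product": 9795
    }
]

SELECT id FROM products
[1, 2, 3, 4, 5, 6, 7]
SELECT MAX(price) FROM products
480.4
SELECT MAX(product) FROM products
9795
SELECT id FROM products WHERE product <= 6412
[1, 5]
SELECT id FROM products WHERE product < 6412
[1]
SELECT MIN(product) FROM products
1185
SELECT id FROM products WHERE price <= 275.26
[2, 5]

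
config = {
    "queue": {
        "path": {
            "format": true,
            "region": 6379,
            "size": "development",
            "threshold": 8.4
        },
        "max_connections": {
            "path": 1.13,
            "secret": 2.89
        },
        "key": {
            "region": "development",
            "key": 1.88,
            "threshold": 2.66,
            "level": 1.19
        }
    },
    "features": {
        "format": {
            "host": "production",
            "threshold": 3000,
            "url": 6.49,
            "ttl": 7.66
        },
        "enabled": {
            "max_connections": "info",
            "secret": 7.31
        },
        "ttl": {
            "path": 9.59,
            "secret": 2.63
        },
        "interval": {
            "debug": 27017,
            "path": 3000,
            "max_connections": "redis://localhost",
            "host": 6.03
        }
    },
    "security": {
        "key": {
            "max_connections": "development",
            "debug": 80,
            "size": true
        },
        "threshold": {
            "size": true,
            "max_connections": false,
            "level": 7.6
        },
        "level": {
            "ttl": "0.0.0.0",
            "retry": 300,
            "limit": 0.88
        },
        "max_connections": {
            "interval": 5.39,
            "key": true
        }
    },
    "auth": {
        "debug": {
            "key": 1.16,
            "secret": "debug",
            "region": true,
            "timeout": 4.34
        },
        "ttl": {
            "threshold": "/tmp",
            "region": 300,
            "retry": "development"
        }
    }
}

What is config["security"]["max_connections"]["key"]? True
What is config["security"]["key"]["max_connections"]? "development"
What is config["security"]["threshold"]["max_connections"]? False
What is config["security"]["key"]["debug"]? 80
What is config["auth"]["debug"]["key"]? 1.16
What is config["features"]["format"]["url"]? 6.49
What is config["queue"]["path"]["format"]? True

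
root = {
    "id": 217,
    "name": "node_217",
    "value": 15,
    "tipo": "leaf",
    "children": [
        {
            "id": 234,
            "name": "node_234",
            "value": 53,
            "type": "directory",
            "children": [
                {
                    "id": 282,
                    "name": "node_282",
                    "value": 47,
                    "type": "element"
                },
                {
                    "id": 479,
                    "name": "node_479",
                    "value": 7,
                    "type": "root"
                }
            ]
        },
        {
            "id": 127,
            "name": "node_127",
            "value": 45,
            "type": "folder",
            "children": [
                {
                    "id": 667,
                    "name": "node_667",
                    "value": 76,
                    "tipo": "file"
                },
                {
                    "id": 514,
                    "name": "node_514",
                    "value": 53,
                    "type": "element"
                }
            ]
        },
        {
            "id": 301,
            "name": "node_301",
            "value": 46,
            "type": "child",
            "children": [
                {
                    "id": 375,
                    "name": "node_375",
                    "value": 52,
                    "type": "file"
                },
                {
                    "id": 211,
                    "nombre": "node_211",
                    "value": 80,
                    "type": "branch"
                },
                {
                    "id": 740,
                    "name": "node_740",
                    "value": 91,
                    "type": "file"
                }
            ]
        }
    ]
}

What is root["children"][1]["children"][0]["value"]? 76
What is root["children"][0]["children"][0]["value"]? 47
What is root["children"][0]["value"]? 53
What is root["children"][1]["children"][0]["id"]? 667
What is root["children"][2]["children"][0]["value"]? 52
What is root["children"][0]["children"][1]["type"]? "root"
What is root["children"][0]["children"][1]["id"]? 479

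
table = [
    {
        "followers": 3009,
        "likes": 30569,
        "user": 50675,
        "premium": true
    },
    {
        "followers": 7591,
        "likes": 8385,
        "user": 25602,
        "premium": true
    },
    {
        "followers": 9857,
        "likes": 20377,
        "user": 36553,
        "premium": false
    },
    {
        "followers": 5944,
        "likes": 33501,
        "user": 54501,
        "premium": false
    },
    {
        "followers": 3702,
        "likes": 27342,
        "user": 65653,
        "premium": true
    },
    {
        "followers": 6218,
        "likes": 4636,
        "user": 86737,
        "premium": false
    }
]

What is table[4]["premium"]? True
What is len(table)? 6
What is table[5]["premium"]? False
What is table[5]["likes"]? 4636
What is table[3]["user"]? 54501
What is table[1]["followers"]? 7591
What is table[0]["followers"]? 3009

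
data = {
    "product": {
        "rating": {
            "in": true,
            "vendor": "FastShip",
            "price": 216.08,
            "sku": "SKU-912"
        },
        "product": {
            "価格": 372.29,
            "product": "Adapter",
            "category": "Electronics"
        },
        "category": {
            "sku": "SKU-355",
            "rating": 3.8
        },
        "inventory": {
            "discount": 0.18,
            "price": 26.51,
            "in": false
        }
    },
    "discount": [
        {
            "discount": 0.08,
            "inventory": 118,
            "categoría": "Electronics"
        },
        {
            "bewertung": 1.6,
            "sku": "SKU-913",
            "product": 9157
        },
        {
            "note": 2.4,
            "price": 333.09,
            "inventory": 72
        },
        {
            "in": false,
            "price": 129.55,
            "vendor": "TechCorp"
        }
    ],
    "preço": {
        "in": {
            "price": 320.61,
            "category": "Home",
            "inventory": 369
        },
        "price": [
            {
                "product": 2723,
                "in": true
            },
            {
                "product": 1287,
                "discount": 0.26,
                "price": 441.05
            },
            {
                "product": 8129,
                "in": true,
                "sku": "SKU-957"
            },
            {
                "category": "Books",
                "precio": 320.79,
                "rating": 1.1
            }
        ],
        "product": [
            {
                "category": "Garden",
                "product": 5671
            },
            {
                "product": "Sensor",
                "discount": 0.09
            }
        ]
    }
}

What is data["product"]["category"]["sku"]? "SKU-355"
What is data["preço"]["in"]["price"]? 320.61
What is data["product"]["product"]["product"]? "Adapter"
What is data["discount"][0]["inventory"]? 118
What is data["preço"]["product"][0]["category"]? "Garden"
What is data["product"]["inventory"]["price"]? 26.51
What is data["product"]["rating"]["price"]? 216.08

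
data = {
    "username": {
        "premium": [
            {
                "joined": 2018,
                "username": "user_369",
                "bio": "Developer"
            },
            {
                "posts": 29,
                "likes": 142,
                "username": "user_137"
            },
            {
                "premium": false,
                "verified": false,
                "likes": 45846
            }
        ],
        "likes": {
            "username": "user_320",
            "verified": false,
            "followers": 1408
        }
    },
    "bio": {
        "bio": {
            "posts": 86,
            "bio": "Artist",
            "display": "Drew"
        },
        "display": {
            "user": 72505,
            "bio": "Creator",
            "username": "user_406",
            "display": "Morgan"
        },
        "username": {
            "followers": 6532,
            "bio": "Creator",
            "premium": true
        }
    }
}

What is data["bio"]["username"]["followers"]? 6532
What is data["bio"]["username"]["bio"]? "Creator"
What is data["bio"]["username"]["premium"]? True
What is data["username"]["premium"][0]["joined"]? 2018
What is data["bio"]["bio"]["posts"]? 86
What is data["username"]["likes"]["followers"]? 1408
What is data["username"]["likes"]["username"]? "user_320"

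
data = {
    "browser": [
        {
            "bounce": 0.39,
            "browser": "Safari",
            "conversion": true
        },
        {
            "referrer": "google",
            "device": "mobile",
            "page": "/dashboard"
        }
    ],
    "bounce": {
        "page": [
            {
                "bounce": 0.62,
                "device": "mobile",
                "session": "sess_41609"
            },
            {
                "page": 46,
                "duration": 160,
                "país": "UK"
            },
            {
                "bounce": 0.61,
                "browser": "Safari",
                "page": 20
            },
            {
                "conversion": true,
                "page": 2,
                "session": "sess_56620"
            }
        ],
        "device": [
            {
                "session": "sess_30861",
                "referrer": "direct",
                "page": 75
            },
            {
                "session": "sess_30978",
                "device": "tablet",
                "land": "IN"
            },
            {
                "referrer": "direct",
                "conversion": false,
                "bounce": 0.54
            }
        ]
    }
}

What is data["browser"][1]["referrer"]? "google"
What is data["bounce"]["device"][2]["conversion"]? False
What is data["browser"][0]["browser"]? "Safari"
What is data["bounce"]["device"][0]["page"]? 75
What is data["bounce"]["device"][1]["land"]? "IN"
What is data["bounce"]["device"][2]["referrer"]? "direct"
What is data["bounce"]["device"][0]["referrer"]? "direct"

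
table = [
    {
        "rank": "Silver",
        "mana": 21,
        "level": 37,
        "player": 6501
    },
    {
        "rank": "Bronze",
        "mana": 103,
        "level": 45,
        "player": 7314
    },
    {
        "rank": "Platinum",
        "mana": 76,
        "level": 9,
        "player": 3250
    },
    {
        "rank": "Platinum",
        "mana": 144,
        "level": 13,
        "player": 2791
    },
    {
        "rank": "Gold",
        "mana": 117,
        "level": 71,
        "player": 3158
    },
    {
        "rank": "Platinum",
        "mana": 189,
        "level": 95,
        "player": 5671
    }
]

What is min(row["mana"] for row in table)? 21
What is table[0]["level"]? 37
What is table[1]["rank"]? "Bronze"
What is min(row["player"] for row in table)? 2791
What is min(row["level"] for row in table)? 9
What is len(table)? 6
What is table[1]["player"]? 7314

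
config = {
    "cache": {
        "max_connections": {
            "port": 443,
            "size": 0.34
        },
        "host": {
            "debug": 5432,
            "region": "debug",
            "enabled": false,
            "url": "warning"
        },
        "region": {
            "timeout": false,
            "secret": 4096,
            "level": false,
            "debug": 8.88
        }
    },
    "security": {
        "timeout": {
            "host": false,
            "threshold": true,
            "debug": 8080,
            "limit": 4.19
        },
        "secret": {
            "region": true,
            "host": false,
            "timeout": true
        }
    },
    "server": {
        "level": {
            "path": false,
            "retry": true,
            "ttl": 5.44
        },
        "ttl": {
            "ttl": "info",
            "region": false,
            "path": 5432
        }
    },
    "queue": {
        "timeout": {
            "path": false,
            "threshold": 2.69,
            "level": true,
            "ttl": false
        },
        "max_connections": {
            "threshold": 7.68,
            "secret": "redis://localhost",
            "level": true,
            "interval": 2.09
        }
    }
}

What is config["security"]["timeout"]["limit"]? 4.19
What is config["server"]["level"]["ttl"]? 5.44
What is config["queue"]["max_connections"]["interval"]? 2.09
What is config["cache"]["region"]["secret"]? 4096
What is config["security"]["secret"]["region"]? True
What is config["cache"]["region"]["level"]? False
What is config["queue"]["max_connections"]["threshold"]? 7.68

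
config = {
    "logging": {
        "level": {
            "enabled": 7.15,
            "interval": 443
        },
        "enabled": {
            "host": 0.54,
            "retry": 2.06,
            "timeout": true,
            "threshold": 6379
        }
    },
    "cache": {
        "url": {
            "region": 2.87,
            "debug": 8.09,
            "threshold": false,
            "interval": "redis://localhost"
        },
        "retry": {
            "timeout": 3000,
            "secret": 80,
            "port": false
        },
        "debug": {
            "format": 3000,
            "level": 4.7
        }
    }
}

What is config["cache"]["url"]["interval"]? "redis://localhost"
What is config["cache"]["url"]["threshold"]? False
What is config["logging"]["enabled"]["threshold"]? 6379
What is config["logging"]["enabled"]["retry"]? 2.06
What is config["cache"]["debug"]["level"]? 4.7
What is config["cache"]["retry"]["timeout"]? 3000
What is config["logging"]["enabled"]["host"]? 0.54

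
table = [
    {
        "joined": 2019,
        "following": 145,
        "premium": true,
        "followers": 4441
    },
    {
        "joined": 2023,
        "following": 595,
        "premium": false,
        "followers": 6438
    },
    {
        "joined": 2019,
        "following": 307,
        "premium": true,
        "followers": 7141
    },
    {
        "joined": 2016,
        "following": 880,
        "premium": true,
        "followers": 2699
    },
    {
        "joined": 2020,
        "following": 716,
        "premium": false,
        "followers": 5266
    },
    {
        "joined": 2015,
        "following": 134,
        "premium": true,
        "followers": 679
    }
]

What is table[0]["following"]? 145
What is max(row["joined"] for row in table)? 2023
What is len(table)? 6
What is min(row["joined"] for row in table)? 2015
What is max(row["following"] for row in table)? 880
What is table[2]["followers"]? 7141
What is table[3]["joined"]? 2016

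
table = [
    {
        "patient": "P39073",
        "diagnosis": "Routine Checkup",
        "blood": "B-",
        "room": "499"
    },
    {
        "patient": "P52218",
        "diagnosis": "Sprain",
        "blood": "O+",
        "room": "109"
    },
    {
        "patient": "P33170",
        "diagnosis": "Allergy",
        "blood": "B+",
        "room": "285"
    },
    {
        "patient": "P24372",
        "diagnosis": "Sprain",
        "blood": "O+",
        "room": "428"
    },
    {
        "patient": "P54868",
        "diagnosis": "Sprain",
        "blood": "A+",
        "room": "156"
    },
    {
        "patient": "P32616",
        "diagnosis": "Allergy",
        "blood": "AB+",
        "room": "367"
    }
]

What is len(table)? 6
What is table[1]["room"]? "109"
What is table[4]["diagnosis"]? "Sprain"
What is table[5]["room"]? "367"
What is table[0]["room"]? "499"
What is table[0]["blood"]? "B-"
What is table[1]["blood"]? "O+"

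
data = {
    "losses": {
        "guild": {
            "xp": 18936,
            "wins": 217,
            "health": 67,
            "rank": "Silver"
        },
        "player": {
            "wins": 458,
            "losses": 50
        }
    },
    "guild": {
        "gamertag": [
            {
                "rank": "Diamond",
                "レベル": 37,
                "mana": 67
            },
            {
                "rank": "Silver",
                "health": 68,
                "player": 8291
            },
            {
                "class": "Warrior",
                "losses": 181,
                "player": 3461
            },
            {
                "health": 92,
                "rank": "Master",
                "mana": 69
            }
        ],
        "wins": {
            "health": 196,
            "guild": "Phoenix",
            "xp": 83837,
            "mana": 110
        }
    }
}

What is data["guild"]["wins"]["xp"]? 83837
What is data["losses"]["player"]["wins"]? 458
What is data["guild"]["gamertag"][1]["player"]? 8291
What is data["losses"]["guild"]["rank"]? "Silver"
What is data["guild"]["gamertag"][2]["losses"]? 181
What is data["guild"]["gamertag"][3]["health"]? 92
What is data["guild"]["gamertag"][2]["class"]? "Warrior"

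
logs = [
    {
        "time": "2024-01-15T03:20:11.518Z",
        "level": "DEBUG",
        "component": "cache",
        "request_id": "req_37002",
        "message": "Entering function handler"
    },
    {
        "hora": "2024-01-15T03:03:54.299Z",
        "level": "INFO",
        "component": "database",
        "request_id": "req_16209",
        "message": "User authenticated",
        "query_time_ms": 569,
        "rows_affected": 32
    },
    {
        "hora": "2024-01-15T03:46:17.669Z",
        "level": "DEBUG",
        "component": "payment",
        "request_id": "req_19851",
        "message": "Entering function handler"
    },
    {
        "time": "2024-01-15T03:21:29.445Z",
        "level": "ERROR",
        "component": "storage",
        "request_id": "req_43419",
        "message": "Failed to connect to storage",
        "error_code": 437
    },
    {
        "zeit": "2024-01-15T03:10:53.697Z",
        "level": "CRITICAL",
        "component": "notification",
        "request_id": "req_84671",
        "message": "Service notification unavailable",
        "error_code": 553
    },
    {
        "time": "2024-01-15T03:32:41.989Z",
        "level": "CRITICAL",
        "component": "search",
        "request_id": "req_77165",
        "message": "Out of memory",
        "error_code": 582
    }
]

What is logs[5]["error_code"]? 582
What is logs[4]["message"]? "Service notification unavailable"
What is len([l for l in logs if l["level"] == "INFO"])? 1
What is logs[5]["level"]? "CRITICAL"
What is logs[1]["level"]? "INFO"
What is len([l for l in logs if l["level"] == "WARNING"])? 0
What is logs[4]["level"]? "CRITICAL"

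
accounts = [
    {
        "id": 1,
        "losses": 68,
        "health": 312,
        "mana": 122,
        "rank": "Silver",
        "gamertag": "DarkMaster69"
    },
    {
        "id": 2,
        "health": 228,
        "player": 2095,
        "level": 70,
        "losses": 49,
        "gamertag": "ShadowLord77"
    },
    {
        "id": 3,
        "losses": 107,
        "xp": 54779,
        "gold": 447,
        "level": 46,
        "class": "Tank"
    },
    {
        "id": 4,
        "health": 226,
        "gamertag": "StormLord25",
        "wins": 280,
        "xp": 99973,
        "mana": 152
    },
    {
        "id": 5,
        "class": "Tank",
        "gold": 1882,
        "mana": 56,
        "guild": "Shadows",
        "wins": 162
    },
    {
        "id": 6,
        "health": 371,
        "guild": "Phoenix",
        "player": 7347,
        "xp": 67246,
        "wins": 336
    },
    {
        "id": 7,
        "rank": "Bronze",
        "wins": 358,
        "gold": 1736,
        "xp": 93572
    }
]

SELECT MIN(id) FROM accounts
1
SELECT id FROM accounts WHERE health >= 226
[1, 2, 4, 6]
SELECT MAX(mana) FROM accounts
152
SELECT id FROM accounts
[1, 2, 3, 4, 5, 6, 7]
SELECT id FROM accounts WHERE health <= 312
[1, 2, 4]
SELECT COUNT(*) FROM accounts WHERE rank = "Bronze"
1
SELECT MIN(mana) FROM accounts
56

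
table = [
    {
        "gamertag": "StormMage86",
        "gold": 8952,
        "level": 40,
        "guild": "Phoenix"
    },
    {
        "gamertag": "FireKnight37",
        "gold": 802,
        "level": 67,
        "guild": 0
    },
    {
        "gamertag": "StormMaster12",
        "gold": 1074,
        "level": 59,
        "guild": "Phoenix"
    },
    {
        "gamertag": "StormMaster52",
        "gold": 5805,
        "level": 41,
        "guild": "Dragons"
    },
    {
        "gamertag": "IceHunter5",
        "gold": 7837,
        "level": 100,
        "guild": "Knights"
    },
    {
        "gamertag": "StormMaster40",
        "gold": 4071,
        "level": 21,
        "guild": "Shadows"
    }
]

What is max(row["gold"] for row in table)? 8952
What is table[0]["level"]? 40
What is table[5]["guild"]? "Shadows"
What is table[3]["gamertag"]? "StormMaster52"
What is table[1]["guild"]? 0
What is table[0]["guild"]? "Phoenix"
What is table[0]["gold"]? 8952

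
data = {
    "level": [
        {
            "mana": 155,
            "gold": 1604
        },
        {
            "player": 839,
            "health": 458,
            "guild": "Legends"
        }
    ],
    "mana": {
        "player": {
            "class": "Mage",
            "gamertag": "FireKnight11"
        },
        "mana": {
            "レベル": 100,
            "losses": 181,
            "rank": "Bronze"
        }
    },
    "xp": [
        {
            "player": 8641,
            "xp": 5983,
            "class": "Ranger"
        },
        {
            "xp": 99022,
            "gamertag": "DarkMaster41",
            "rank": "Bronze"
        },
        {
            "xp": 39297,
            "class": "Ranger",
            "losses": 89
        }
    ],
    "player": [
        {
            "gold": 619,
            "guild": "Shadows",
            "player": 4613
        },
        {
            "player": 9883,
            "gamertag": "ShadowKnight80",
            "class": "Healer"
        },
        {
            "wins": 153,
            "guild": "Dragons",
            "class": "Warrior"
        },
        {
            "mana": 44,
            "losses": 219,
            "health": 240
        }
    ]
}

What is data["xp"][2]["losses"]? 89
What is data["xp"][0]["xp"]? 5983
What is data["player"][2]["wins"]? 153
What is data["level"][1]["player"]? 839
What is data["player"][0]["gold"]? 619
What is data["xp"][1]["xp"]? 99022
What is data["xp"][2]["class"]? "Ranger"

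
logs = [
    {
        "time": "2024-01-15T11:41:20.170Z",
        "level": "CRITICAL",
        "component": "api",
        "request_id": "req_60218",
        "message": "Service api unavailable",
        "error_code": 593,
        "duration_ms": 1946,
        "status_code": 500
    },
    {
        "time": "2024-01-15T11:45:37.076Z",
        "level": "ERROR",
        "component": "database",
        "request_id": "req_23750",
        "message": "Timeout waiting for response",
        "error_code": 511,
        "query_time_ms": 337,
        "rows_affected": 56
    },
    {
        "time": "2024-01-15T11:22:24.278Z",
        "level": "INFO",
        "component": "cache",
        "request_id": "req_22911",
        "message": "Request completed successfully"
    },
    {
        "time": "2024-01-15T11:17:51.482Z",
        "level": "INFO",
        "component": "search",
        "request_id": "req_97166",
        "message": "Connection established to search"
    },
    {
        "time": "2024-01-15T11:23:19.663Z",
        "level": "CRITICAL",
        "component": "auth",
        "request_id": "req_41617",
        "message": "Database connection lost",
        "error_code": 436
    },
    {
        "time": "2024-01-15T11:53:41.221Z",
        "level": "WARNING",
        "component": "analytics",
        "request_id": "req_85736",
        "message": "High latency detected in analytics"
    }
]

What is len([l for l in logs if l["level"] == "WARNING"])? 1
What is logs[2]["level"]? "INFO"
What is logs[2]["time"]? "2024-01-15T11:22:24.278Z"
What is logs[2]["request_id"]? "req_22911"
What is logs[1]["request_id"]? "req_23750"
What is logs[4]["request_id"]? "req_41617"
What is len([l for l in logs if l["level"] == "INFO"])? 2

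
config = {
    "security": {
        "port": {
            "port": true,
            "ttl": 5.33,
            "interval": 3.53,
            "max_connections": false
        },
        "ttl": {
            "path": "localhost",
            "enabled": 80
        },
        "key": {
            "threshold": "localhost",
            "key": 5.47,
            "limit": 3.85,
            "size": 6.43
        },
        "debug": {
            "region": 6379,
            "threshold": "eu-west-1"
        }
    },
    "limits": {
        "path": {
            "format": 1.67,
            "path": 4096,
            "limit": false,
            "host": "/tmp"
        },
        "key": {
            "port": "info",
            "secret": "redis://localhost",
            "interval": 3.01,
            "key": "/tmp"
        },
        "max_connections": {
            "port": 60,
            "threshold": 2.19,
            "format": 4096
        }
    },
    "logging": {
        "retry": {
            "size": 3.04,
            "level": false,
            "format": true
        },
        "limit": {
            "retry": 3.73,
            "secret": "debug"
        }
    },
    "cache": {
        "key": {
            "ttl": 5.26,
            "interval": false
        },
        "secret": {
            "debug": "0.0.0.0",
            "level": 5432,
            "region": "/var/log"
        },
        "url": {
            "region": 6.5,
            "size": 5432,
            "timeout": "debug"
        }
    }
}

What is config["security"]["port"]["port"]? True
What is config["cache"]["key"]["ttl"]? 5.26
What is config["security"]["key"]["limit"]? 3.85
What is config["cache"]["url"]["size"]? 5432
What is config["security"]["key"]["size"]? 6.43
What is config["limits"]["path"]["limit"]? False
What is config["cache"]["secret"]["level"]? 5432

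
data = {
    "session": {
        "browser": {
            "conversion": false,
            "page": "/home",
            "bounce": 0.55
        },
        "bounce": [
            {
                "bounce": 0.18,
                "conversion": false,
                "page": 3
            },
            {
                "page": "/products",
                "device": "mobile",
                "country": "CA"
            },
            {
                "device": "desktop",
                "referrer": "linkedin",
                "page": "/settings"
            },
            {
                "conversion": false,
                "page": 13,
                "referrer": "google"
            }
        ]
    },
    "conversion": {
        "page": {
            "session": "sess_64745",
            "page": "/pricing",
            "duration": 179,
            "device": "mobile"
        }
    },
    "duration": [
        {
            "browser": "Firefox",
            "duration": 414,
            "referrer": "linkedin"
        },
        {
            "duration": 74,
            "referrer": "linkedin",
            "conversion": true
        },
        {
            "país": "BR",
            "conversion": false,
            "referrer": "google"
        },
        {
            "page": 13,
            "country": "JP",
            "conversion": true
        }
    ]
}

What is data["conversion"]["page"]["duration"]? 179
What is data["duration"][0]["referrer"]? "linkedin"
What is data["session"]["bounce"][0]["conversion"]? False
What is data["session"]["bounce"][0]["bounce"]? 0.18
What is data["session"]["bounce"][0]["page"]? 3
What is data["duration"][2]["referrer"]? "google"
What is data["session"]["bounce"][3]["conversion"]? False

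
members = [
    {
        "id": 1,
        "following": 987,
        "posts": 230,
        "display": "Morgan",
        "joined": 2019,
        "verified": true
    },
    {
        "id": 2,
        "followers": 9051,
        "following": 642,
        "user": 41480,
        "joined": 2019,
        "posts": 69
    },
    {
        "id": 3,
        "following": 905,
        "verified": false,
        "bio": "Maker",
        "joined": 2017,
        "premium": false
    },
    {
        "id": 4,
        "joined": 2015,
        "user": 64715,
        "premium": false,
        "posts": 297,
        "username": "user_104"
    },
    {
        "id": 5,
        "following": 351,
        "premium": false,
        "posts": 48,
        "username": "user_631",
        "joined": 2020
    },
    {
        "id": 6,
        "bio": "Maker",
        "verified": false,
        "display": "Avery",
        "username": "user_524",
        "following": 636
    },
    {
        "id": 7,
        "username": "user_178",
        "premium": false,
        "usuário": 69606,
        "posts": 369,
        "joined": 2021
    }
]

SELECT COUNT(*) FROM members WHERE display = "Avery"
1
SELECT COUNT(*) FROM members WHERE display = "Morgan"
1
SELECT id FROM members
[1, 2, 3, 4, 5, 6, 7]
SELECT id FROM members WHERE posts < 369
[1, 2, 4, 5]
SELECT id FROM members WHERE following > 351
[1, 2, 3, 6]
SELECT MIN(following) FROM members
351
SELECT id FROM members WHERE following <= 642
[2, 5, 6]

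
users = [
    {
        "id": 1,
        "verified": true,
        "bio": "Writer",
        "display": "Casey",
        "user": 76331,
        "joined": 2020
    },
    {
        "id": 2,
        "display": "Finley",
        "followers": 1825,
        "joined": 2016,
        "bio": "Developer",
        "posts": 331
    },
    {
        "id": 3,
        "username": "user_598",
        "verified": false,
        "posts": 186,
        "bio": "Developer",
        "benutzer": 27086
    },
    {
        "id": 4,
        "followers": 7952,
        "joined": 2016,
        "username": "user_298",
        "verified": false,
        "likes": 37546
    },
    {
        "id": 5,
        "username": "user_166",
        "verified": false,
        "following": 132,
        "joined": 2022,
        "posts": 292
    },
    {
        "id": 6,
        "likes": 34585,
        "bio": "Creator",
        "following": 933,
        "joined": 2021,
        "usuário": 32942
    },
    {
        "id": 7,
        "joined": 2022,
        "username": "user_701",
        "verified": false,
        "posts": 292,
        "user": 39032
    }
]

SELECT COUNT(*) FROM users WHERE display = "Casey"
1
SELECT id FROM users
[1, 2, 3, 4, 5, 6, 7]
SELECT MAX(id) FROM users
7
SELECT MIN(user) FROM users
39032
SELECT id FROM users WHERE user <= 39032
[7]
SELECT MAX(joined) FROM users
2022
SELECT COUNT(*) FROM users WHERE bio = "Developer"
2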